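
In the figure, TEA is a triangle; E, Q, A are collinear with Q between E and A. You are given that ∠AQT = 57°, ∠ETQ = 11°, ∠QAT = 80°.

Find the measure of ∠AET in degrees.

∠AET = 46°

1. ∠EQT = 123°  [linear pair at Q on EA]
2. ∠QET = 46°  [△TEQ]
3. ∠AET = 46°  [Q on ray EA]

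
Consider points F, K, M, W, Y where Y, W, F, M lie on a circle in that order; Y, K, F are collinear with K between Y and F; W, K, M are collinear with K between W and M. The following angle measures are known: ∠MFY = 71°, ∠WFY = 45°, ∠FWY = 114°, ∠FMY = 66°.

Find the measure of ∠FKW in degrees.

∠FKW = 92°

1. ∠MWY = 71°  [same arc YM]
2. ∠FYW = 21°  [△YWF]
3. ∠WKY = 88°  [△YKW]
4. ∠FKW = 92°  [linear pair at K on YF]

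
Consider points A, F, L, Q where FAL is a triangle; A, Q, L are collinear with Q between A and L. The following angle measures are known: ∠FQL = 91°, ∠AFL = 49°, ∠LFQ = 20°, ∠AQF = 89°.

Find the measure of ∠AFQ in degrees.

1. ∠FLQ = 69°  [△FQL]
2. ∠ALF = 69°  [Q on ray LA]
3. ∠FAL = 62°  [△FAL]
4. ∠FAQ = 62°  [Q on ray AL]
5. ∠AFQ = 29°  [△FAQ]

∠AFQ = 29°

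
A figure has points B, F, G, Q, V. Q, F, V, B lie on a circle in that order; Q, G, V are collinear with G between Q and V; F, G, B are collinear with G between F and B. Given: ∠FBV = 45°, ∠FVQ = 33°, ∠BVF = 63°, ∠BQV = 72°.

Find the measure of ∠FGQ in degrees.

∠FGQ = 105°

1. ∠BFV = 72°  [△FVB]
2. ∠FGV = 75°  [△FGV]
3. ∠FGQ = 105°  [linear pair at G on QV]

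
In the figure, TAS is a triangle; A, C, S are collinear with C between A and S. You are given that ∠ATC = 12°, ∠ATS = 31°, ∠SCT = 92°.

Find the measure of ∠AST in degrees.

∠AST = 69°

1. ∠ACT = 88°  [linear pair at C on AS]
2. ∠CAT = 80°  [△TAC]
3. ∠SAT = 80°  [C on ray AS]
4. ∠AST = 69°  [△TAS]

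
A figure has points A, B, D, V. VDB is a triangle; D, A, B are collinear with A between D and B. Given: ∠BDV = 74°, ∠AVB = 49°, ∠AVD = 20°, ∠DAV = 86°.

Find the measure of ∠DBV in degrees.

1. ∠BAV = 94°  [linear pair at A on DB]
2. ∠ABV = 37°  [△VAB]
3. ∠DBV = 37°  [A on ray BD]

∠DBV = 37°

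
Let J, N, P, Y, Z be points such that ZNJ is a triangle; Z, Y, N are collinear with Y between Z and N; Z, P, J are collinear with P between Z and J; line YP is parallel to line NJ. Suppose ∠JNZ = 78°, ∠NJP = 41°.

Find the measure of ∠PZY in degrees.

∠PZY = 61°

1. ∠NJZ = 41°  [P on ray JZ]
2. ∠JZN = 61°  [△ZNJ]
3. ∠PZY = 61°  [Y on ZN, P on ZJ]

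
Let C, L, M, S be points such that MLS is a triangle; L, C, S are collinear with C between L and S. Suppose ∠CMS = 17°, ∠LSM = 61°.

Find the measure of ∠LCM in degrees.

∠LCM = 78°

1. ∠CSM = 61°  [C on ray SL]
2. ∠MCS = 102°  [△MCS]
3. ∠LCM = 78°  [linear pair at C on LS]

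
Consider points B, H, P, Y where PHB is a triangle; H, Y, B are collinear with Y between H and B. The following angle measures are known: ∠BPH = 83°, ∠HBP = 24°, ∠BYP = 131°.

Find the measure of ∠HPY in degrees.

∠HPY = 58°

1. ∠BHP = 73°  [△PHB]
2. ∠HYP = 49°  [linear pair at Y on HB]
3. ∠PHY = 73°  [Y on ray HB]
4. ∠HPY = 58°  [△PHY]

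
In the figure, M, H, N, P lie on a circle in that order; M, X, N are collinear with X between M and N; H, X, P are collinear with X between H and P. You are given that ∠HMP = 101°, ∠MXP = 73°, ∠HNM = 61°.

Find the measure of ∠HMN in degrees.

∠HMN = 55°

1. ∠HNP = 79°  [cyclic MHNP, opposite ∠M+∠N]
2. ∠HXN = 73°  [vertical angles at X]
3. ∠NHP = 46°  [△HXN]
4. ∠HPN = 55°  [△HNP]
5. ∠HMN = 55°  [same arc HN]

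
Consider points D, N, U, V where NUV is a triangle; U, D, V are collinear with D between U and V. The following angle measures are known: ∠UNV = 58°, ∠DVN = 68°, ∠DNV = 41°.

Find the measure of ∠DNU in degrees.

∠DNU = 17°

1. ∠NDV = 71°  [△NDV]
2. ∠NVU = 68°  [D on ray VU]
3. ∠NDU = 109°  [linear pair at D on UV]
4. ∠NUV = 54°  [△NUV]
5. ∠DUN = 54°  [D on ray UV]
6. ∠DNU = 17°  [△NUD]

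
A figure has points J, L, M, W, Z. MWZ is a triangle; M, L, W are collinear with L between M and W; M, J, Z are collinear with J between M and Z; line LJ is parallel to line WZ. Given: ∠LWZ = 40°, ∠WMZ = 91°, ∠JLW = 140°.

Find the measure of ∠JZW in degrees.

1. ∠MWZ = 40°  [L on ray WM]
2. ∠MZW = 49°  [△MWZ]
3. ∠JZW = 49°  [J on ray ZM]

∠JZW = 49°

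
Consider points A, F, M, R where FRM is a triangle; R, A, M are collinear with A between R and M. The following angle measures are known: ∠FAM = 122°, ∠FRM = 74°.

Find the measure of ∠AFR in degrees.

∠AFR = 48°

1. ∠FAR = 58°  [linear pair at A on RM]
2. ∠ARF = 74°  [A on ray RM]
3. ∠AFR = 48°  [△FRA]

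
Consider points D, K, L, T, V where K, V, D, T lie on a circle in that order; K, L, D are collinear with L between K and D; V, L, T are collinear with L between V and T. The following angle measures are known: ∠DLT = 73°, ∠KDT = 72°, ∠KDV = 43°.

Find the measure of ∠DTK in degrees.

1. ∠KLT = 107°  [linear pair at L on KD]
2. ∠KTV = 43°  [same arc KV]
3. ∠DKT = 30°  [△KLT]
4. ∠DTK = 78°  [△KDT]

∠DTK = 78°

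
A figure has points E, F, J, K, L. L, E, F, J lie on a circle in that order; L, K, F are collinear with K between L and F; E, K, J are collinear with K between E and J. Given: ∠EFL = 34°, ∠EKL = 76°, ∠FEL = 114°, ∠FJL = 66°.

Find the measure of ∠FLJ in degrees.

1. ∠EJL = 34°  [same arc LE]
2. ∠FKJ = 76°  [vertical angles at K]
3. ∠JKL = 104°  [linear pair at K on LF]
4. ∠FLJ = 42°  [△LKJ]

∠FLJ = 42°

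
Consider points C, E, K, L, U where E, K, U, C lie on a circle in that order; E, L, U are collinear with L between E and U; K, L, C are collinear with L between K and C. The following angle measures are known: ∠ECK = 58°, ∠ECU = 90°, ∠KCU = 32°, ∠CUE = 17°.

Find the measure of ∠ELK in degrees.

∠ELK = 131°

1. ∠KEU = 32°  [same arc KU]
2. ∠CKE = 17°  [same arc EC]
3. ∠ELK = 131°  [△ELK]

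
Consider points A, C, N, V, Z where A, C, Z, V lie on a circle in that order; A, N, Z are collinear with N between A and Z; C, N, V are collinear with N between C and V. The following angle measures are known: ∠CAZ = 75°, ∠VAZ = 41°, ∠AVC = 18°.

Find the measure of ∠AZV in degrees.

1. ∠CVZ = 75°  [same arc CZ]
2. ∠ANV = 121°  [△ANV]
3. ∠VNZ = 59°  [linear pair at N on AZ]
4. ∠AZV = 46°  [△ZNV]

∠AZV = 46°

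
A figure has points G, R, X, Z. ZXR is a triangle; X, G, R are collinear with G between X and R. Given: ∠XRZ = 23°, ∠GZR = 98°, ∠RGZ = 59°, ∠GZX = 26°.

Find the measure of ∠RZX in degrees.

∠RZX = 124°

1. ∠XGZ = 121°  [linear pair at G on XR]
2. ∠GXZ = 33°  [△ZXG]
3. ∠RXZ = 33°  [G on ray XR]
4. ∠RZX = 124°  [△ZXR]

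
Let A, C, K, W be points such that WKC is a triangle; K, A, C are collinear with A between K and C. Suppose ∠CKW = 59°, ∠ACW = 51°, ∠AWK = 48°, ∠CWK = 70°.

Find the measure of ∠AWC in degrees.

∠AWC = 22°

1. ∠AKW = 59°  [A on ray KC]
2. ∠KAW = 73°  [△WKA]
3. ∠CAW = 107°  [linear pair at A on KC]
4. ∠AWC = 22°  [△WAC]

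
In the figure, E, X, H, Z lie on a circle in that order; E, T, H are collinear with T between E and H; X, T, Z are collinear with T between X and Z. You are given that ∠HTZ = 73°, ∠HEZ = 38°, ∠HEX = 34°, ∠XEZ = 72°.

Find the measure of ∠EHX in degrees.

∠EHX = 35°

1. ∠ETX = 73°  [vertical angles at T]
2. ∠HXZ = 38°  [same arc HZ]
3. ∠HTX = 107°  [linear pair at T on EH]
4. ∠EHX = 35°  [△XTH]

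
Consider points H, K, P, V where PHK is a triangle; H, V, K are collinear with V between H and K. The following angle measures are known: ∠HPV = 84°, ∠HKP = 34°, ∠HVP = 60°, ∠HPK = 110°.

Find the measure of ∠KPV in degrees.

∠KPV = 26°

1. ∠PKV = 34°  [V on ray KH]
2. ∠KVP = 120°  [linear pair at V on HK]
3. ∠KPV = 26°  [△PVK]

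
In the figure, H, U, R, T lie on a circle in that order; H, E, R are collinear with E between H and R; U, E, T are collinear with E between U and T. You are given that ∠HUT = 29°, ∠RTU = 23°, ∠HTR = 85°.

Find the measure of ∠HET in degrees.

1. ∠HRT = 29°  [same arc HT]
2. ∠RET = 128°  [△RET]
3. ∠HET = 52°  [linear pair at E on HR]

∠HET = 52°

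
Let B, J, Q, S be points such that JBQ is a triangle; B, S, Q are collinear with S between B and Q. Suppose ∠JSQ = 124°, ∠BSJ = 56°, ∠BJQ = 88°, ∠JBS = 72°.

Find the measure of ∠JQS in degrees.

1. ∠JBQ = 72°  [S on ray BQ]
2. ∠BQJ = 20°  [△JBQ]
3. ∠JQS = 20°  [S on ray QB]

∠JQS = 20°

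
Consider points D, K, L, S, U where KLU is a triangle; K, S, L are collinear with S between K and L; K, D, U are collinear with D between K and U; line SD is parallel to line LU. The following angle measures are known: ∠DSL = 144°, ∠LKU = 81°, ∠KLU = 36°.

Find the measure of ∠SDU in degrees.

1. ∠DSK = 36°  [linear pair at S on KL]
2. ∠DKS = 81°  [S on KL, D on KU]
3. ∠KDS = 63°  [△KSD]
4. ∠SDU = 117°  [linear pair at D on KU]

∠SDU = 117°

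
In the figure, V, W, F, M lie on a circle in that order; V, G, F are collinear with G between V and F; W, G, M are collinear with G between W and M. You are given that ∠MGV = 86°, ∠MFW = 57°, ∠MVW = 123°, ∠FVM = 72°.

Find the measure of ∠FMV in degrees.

1. ∠VMW = 22°  [△VGM]
2. ∠MWV = 35°  [△VWM]
3. ∠MFV = 35°  [same arc VM]
4. ∠FMV = 73°  [△VFM]

∠FMV = 73°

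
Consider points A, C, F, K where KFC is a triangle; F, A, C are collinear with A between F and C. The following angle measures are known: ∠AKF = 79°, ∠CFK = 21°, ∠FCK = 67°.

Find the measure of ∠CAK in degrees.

1. ∠AFK = 21°  [A on ray FC]
2. ∠FAK = 80°  [△KFA]
3. ∠CAK = 100°  [linear pair at A on FC]

∠CAK = 100°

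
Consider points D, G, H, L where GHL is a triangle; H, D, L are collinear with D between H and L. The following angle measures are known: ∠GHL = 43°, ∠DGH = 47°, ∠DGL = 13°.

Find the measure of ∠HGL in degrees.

1. ∠DHG = 43°  [D on ray HL]
2. ∠GDH = 90°  [△GHD]
3. ∠GDL = 90°  [linear pair at D on HL]
4. ∠DLG = 77°  [△GDL]
5. ∠GLH = 77°  [D on ray LH]
6. ∠HGL = 60°  [△GHL]

∠HGL = 60°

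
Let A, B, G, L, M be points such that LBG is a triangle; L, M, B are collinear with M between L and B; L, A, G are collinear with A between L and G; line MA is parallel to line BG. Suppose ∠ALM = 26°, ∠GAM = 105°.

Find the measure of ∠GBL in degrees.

1. ∠LAM = 75°  [linear pair at A on LG]
2. ∠AML = 79°  [△LMA]
3. ∠GBL = 79°  [MA∥BG, corresponding at M]

∠GBL = 79°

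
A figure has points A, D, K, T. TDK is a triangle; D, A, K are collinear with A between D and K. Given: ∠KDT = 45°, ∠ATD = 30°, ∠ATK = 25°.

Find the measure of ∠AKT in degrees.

∠AKT = 80°

1. ∠ADT = 45°  [A on ray DK]
2. ∠DAT = 105°  [△TDA]
3. ∠KAT = 75°  [linear pair at A on DK]
4. ∠AKT = 80°  [△TAK]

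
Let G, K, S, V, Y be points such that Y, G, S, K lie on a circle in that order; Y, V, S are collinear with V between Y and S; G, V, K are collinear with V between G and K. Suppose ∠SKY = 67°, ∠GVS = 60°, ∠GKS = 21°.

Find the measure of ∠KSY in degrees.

1. ∠KVY = 60°  [vertical angles at V]
2. ∠KVS = 120°  [linear pair at V on YS]
3. ∠KSY = 39°  [△SVK]

∠KSY = 39°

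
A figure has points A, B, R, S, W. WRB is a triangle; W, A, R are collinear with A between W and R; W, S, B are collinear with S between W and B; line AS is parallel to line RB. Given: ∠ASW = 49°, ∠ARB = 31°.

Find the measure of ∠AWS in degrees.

1. ∠RBW = 49°  [AS∥RB, corresponding at S]
2. ∠BRW = 31°  [A on ray RW]
3. ∠BWR = 100°  [△WRB]
4. ∠AWS = 100°  [A on WR, S on WB]

∠AWS = 100°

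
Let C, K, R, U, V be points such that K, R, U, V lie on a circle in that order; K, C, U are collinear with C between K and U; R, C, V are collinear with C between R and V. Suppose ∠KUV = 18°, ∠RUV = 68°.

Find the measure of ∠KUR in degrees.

∠KUR = 50°

1. ∠KRV = 18°  [same arc KV]
2. ∠RKV = 112°  [cyclic KRUV, opposite ∠K+∠U]
3. ∠KVR = 50°  [△KRV]
4. ∠KUR = 50°  [same arc KR]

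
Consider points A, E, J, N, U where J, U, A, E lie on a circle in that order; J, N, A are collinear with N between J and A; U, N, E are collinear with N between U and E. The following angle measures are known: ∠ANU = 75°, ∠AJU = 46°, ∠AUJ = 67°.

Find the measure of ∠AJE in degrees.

1. ∠ENJ = 75°  [vertical angles at N]
2. ∠AEU = 46°  [same arc UA]
3. ∠AEJ = 113°  [cyclic JUAE, opposite ∠U+∠E]
4. ∠ANE = 105°  [linear pair at N on JA]
5. ∠EAJ = 29°  [△ANE]
6. ∠AJE = 38°  [△JAE]

∠AJE = 38°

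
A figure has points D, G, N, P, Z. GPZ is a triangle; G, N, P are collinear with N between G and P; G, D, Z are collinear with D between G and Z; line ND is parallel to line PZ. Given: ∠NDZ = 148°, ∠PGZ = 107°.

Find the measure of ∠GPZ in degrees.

∠GPZ = 41°

1. ∠GDN = 32°  [linear pair at D on GZ]
2. ∠DGN = 107°  [N on GP, D on GZ]
3. ∠DNG = 41°  [△GND]
4. ∠GPZ = 41°  [ND∥PZ, corresponding at N]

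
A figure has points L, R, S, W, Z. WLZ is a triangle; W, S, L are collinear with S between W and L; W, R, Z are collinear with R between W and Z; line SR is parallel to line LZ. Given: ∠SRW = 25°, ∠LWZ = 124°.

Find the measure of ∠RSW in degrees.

1. ∠LZW = 25°  [SR∥LZ, corresponding at R]
2. ∠WLZ = 31°  [△WLZ]
3. ∠RSW = 31°  [SR∥LZ, corresponding at S]

∠RSW = 31°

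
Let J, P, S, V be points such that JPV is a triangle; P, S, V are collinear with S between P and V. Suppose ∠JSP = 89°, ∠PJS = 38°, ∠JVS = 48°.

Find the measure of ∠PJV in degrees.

∠PJV = 79°

1. ∠JPS = 53°  [△JPS]
2. ∠JVP = 48°  [S on ray VP]
3. ∠JPV = 53°  [S on ray PV]
4. ∠PJV = 79°  [△JPV]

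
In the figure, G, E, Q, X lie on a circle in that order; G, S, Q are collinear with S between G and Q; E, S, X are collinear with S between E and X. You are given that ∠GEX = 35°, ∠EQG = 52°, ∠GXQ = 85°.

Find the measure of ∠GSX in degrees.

∠GSX = 68°

1. ∠GQX = 35°  [same arc GX]
2. ∠EXG = 52°  [same arc GE]
3. ∠QGX = 60°  [△GQX]
4. ∠GSX = 68°  [△GSX]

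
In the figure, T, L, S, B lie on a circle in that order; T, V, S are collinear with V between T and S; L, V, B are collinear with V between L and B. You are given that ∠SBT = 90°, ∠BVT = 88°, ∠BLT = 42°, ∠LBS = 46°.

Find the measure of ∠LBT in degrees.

∠LBT = 44°

1. ∠SLT = 90°  [cyclic TLSB, opposite ∠L+∠B]
2. ∠LTS = 46°  [same arc LS]
3. ∠LST = 44°  [△TLS]
4. ∠LBT = 44°  [same arc TL]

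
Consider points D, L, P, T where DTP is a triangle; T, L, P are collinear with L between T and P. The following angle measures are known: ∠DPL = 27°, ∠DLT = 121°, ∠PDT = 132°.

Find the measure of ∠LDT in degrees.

1. ∠DPT = 27°  [L on ray PT]
2. ∠DTP = 21°  [△DTP]
3. ∠DTL = 21°  [L on ray TP]
4. ∠LDT = 38°  [△DTL]

∠LDT = 38°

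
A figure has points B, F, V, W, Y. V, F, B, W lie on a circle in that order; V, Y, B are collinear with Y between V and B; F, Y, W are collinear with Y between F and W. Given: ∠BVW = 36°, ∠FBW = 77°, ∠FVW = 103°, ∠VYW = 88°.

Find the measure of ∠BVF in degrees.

1. ∠BFW = 36°  [same arc BW]
2. ∠BWF = 67°  [△FBW]
3. ∠BVF = 67°  [same arc FB]

∠BVF = 67°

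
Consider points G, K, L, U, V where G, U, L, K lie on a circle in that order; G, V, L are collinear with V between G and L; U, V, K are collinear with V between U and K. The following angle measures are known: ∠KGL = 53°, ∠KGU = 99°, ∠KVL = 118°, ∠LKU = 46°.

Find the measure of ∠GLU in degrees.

∠GLU = 65°

1. ∠KUL = 53°  [same arc LK]
2. ∠GVU = 118°  [vertical angles at V]
3. ∠LVU = 62°  [linear pair at V on GL]
4. ∠GLU = 65°  [△UVL]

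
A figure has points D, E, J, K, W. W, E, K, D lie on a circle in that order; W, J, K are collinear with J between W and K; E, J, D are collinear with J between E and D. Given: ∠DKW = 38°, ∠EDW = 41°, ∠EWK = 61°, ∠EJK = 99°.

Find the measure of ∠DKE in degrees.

∠DKE = 79°

1. ∠DEW = 38°  [same arc WD]
2. ∠DWE = 101°  [△WED]
3. ∠DKE = 79°  [cyclic WEKD, opposite ∠W+∠K]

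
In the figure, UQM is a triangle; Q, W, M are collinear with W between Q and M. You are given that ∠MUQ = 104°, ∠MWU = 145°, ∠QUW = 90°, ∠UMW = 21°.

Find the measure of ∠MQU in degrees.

1. ∠QWU = 35°  [linear pair at W on QM]
2. ∠UQW = 55°  [△UQW]
3. ∠MQU = 55°  [W on ray QM]

∠MQU = 55°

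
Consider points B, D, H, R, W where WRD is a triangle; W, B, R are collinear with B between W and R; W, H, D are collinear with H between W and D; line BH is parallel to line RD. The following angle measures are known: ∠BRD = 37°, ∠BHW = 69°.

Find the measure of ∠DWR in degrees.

1. ∠DRW = 37°  [B on ray RW]
2. ∠RDW = 69°  [BH∥RD, corresponding at H]
3. ∠DWR = 74°  [△WRD]

∠DWR = 74°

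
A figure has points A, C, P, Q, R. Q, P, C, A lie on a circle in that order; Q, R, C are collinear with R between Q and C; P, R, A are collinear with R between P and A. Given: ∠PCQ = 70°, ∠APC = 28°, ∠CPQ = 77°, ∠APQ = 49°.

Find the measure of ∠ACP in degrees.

∠ACP = 119°

1. ∠PAQ = 70°  [same arc QP]
2. ∠AQP = 61°  [△QPA]
3. ∠ACP = 119°  [cyclic QPCA, opposite ∠Q+∠C]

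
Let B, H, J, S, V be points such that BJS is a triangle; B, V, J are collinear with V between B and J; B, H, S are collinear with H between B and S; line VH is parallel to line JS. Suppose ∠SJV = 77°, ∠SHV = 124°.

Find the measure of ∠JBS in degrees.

∠JBS = 47°

1. ∠BJS = 77°  [V on ray JB]
2. ∠BHV = 56°  [linear pair at H on BS]
3. ∠BVH = 77°  [VH∥JS, corresponding at V]
4. ∠HBV = 47°  [△BVH]
5. ∠JBS = 47°  [V on BJ, H on BS]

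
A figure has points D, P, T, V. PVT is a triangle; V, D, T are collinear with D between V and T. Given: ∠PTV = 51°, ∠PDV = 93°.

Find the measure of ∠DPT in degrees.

∠DPT = 42°

1. ∠DTP = 51°  [D on ray TV]
2. ∠PDT = 87°  [linear pair at D on VT]
3. ∠DPT = 42°  [△PDT]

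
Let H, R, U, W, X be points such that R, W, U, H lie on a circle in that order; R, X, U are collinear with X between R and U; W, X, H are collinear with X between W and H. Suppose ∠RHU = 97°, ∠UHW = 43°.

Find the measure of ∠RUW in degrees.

∠RUW = 54°

1. ∠RWU = 83°  [cyclic RWUH, opposite ∠W+∠H]
2. ∠URW = 43°  [same arc WU]
3. ∠RUW = 54°  [△RWU]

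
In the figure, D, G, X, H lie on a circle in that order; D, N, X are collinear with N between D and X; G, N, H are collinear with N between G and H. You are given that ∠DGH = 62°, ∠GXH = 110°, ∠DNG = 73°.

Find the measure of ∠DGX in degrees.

∠DGX = 87°

1. ∠GDX = 45°  [△DNG]
2. ∠GDH = 70°  [cyclic DGXH, opposite ∠D+∠X]
3. ∠DHG = 48°  [△DGH]
4. ∠DXG = 48°  [same arc DG]
5. ∠DGX = 87°  [△DGX]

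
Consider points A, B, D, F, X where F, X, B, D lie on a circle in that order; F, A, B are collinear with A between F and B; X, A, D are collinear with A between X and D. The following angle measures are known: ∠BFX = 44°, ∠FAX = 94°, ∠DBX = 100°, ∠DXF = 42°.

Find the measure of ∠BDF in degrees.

∠BDF = 102°

1. ∠BDX = 44°  [same arc XB]
2. ∠BXD = 36°  [△XBD]
3. ∠DBF = 42°  [same arc FD]
4. ∠BFD = 36°  [same arc BD]
5. ∠BDF = 102°  [△FBD]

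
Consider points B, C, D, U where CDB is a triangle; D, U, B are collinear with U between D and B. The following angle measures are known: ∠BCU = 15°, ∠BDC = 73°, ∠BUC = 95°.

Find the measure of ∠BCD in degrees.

1. ∠CBU = 70°  [△CUB]
2. ∠CBD = 70°  [U on ray BD]
3. ∠BCD = 37°  [△CDB]

∠BCD = 37°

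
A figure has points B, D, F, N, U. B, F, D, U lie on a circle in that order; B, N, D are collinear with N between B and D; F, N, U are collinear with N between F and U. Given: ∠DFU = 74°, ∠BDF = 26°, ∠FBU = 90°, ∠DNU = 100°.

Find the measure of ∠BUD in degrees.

1. ∠DBU = 74°  [same arc DU]
2. ∠BUF = 26°  [same arc BF]
3. ∠BFU = 64°  [△BFU]
4. ∠BDU = 64°  [same arc BU]
5. ∠BUD = 42°  [△BDU]

∠BUD = 42°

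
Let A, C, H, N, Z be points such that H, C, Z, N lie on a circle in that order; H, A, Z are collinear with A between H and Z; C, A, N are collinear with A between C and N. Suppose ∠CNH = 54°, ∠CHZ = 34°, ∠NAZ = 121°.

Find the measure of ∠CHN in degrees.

∠CHN = 101°

1. ∠CAH = 121°  [vertical angles at A]
2. ∠HCN = 25°  [△HAC]
3. ∠CHN = 101°  [△HCN]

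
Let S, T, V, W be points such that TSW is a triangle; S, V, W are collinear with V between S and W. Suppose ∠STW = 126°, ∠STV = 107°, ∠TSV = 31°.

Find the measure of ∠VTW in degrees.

∠VTW = 19°

1. ∠SVT = 42°  [△TSV]
2. ∠TSW = 31°  [V on ray SW]
3. ∠TVW = 138°  [linear pair at V on SW]
4. ∠SWT = 23°  [△TSW]
5. ∠TWV = 23°  [V on ray WS]
6. ∠VTW = 19°  [△TVW]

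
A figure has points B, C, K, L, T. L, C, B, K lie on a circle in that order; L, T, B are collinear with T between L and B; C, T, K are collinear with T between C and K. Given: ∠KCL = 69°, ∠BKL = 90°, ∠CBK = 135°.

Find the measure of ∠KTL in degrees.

1. ∠KBL = 69°  [same arc LK]
2. ∠BLK = 21°  [△LBK]
3. ∠CLK = 45°  [cyclic LCBK, opposite ∠L+∠B]
4. ∠CKL = 66°  [△LCK]
5. ∠KTL = 93°  [△LTK]

∠KTL = 93°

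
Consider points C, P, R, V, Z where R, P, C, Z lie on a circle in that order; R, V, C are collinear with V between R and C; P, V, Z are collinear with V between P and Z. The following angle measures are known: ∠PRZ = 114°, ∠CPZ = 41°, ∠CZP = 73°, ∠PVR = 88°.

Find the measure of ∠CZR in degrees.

1. ∠CRZ = 41°  [same arc CZ]
2. ∠CVZ = 88°  [vertical angles at V]
3. ∠RCZ = 19°  [△CVZ]
4. ∠CZR = 120°  [△RCZ]

∠CZR = 120°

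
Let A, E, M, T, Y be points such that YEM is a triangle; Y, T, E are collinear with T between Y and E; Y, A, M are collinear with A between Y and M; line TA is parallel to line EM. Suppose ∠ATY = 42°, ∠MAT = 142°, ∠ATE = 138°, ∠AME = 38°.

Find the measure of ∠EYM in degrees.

∠EYM = 100°

1. ∠MEY = 42°  [TA∥EM, corresponding at T]
2. ∠EMY = 38°  [A on ray MY]
3. ∠EYM = 100°  [△YEM]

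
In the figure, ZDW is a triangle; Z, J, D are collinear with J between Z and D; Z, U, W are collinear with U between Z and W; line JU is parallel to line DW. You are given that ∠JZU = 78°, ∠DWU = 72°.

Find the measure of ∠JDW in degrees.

1. ∠DZW = 78°  [J on ZD, U on ZW]
2. ∠DWZ = 72°  [U on ray WZ]
3. ∠WDZ = 30°  [△ZDW]
4. ∠JDW = 30°  [J on ray DZ]

∠JDW = 30°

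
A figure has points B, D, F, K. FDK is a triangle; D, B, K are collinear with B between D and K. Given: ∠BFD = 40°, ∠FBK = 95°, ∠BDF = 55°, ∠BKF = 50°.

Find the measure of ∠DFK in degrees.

∠DFK = 75°

1. ∠FDK = 55°  [B on ray DK]
2. ∠DKF = 50°  [B on ray KD]
3. ∠DFK = 75°  [△FDK]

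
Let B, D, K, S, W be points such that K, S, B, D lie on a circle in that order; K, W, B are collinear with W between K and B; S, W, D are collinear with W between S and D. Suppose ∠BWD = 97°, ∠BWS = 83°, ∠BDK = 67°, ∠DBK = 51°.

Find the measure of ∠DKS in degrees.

1. ∠DWK = 83°  [linear pair at W on KB]
2. ∠BKD = 62°  [△KBD]
3. ∠DSK = 51°  [same arc KD]
4. ∠KDS = 35°  [△KWD]
5. ∠DKS = 94°  [△KSD]

∠DKS = 94°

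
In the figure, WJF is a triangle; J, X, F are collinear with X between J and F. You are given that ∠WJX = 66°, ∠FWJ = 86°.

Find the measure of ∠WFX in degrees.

∠WFX = 28°

1. ∠FJW = 66°  [X on ray JF]
2. ∠JFW = 28°  [△WJF]
3. ∠WFX = 28°  [X on ray FJ]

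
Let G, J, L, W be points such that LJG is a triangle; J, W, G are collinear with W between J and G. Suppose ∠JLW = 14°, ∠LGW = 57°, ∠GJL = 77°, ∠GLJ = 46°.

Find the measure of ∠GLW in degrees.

∠GLW = 32°

1. ∠LJW = 77°  [W on ray JG]
2. ∠JWL = 89°  [△LJW]
3. ∠GWL = 91°  [linear pair at W on JG]
4. ∠GLW = 32°  [△LWG]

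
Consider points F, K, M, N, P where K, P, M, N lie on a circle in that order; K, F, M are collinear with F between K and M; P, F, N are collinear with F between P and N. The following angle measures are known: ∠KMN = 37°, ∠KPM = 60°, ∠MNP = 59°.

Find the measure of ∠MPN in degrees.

1. ∠KNM = 120°  [cyclic KPMN, opposite ∠P+∠N]
2. ∠MKN = 23°  [△KMN]
3. ∠MPN = 23°  [same arc MN]

∠MPN = 23°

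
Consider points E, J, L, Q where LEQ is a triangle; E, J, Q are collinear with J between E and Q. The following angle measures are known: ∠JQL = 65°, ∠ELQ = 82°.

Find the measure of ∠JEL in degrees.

∠JEL = 33°

1. ∠EQL = 65°  [J on ray QE]
2. ∠LEQ = 33°  [△LEQ]
3. ∠JEL = 33°  [J on ray EQ]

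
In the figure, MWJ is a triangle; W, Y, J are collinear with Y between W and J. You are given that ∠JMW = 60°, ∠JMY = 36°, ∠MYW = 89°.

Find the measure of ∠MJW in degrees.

1. ∠JYM = 91°  [linear pair at Y on WJ]
2. ∠MJY = 53°  [△MYJ]
3. ∠MJW = 53°  [Y on ray JW]

∠MJW = 53°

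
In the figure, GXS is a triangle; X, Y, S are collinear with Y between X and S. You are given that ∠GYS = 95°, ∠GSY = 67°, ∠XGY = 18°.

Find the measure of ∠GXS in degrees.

1. ∠GYX = 85°  [linear pair at Y on XS]
2. ∠GXY = 77°  [△GXY]
3. ∠GXS = 77°  [Y on ray XS]

∠GXS = 77°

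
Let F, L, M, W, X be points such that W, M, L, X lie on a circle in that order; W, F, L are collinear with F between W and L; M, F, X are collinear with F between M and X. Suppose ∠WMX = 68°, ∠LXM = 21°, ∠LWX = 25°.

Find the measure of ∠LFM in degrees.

∠LFM = 89°

1. ∠LWM = 21°  [same arc ML]
2. ∠MFW = 91°  [△WFM]
3. ∠LFM = 89°  [linear pair at F on WL]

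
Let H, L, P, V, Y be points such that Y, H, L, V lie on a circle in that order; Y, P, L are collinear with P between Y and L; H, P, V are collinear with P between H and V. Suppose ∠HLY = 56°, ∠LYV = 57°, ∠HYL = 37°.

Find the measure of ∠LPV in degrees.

1. ∠HVY = 56°  [same arc YH]
2. ∠VPY = 67°  [△YPV]
3. ∠LPV = 113°  [linear pair at P on YL]

∠LPV = 113°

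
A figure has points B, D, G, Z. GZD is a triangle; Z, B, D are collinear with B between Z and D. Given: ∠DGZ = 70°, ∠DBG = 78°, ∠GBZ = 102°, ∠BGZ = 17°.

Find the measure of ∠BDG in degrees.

∠BDG = 49°

1. ∠BZG = 61°  [△GZB]
2. ∠DZG = 61°  [B on ray ZD]
3. ∠GDZ = 49°  [△GZD]
4. ∠BDG = 49°  [B on ray DZ]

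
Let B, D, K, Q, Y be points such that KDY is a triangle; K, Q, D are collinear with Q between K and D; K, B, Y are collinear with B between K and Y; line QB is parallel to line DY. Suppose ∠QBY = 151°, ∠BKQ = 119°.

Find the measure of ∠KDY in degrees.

1. ∠KBQ = 29°  [linear pair at B on KY]
2. ∠BQK = 32°  [△KQB]
3. ∠KDY = 32°  [QB∥DY, corresponding at Q]

∠KDY = 32°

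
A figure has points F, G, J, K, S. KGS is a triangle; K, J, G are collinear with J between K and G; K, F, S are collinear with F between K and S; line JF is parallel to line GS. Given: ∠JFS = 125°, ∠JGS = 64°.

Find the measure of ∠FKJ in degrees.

1. ∠JFK = 55°  [linear pair at F on KS]
2. ∠KGS = 64°  [J on ray GK]
3. ∠GSK = 55°  [JF∥GS, corresponding at F]
4. ∠GKS = 61°  [△KGS]
5. ∠FKJ = 61°  [J on KG, F on KS]

∠FKJ = 61°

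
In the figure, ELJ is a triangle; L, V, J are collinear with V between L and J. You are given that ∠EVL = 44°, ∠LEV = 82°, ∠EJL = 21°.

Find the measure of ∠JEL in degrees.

1. ∠ELV = 54°  [△ELV]
2. ∠ELJ = 54°  [V on ray LJ]
3. ∠JEL = 105°  [△ELJ]

∠JEL = 105°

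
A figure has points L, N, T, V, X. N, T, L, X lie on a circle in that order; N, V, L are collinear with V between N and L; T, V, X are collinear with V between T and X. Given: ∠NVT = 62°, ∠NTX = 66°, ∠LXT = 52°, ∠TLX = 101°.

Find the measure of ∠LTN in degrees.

1. ∠LVT = 118°  [linear pair at V on NL]
2. ∠LNT = 52°  [△NVT]
3. ∠LTX = 27°  [△TLX]
4. ∠NLT = 35°  [△TVL]
5. ∠LTN = 93°  [△NTL]

∠LTN = 93°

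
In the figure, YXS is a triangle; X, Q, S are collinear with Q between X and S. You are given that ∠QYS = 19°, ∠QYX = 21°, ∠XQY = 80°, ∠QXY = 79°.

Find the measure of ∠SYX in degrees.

∠SYX = 40°

1. ∠SQY = 100°  [linear pair at Q on XS]
2. ∠SXY = 79°  [Q on ray XS]
3. ∠QSY = 61°  [△YQS]
4. ∠XSY = 61°  [Q on ray SX]
5. ∠SYX = 40°  [△YXS]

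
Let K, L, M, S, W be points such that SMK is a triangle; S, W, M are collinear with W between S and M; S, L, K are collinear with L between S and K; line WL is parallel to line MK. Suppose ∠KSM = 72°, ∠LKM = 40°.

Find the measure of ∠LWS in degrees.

1. ∠MKS = 40°  [L on ray KS]
2. ∠KMS = 68°  [△SMK]
3. ∠LWS = 68°  [WL∥MK, corresponding at W]

∠LWS = 68°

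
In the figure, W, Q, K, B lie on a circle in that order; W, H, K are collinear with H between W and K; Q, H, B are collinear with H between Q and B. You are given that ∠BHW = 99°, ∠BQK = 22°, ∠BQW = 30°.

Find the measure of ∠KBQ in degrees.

1. ∠BHK = 81°  [linear pair at H on WK]
2. ∠BKW = 30°  [same arc WB]
3. ∠KBQ = 69°  [△KHB]

∠KBQ = 69°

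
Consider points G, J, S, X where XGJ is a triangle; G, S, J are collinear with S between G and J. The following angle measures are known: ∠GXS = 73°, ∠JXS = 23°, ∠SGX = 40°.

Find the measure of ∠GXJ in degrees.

∠GXJ = 96°

1. ∠GSX = 67°  [△XGS]
2. ∠JGX = 40°  [S on ray GJ]
3. ∠JSX = 113°  [linear pair at S on GJ]
4. ∠SJX = 44°  [△XSJ]
5. ∠GJX = 44°  [S on ray JG]
6. ∠GXJ = 96°  [△XGJ]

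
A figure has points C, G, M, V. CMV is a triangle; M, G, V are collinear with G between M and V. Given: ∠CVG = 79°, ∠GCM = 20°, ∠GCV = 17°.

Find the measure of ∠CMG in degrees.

∠CMG = 64°

1. ∠CGV = 84°  [△CGV]
2. ∠CGM = 96°  [linear pair at G on MV]
3. ∠CMG = 64°  [△CMG]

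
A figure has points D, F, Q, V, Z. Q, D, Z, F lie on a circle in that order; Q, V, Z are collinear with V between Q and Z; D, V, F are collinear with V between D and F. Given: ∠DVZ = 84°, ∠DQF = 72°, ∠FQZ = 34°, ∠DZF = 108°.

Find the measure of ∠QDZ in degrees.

1. ∠FDZ = 34°  [same arc ZF]
2. ∠DFZ = 38°  [△DZF]
3. ∠DZQ = 62°  [△DVZ]
4. ∠DQZ = 38°  [same arc DZ]
5. ∠QDZ = 80°  [△QDZ]

∠QDZ = 80°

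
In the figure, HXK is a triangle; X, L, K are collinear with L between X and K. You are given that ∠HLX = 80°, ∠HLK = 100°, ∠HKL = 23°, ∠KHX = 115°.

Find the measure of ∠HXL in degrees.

∠HXL = 42°

1. ∠HKX = 23°  [L on ray KX]
2. ∠HXK = 42°  [△HXK]
3. ∠HXL = 42°  [L on ray XK]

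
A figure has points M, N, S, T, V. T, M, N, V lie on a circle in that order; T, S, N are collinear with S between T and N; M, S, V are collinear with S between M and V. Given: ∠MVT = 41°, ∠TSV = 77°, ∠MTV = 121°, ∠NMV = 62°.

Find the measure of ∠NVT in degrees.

1. ∠TMV = 18°  [△TMV]
2. ∠NTV = 62°  [△TSV]
3. ∠TNV = 18°  [same arc TV]
4. ∠NVT = 100°  [△TNV]

∠NVT = 100°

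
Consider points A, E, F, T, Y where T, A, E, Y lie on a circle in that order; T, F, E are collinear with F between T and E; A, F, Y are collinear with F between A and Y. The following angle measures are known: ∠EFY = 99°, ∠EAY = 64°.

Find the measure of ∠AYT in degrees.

1. ∠TFY = 81°  [linear pair at F on TE]
2. ∠ETY = 64°  [same arc EY]
3. ∠AYT = 35°  [△TFY]

∠AYT = 35°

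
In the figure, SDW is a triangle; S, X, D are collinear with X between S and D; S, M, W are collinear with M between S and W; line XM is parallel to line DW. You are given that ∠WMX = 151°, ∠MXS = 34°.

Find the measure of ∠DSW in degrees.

1. ∠SMX = 29°  [linear pair at M on SW]
2. ∠MSX = 117°  [△SXM]
3. ∠DSW = 117°  [X on SD, M on SW]

∠DSW = 117°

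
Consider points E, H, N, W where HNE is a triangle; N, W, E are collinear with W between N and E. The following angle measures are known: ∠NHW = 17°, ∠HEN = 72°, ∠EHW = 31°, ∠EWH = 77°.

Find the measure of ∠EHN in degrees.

∠EHN = 48°

1. ∠HWN = 103°  [linear pair at W on NE]
2. ∠HNW = 60°  [△HNW]
3. ∠ENH = 60°  [W on ray NE]
4. ∠EHN = 48°  [△HNE]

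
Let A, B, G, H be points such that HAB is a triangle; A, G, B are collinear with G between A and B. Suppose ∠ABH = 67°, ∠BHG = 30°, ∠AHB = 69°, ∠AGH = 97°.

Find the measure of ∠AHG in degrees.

∠AHG = 39°

1. ∠BAH = 44°  [△HAB]
2. ∠GAH = 44°  [G on ray AB]
3. ∠AHG = 39°  [△HAG]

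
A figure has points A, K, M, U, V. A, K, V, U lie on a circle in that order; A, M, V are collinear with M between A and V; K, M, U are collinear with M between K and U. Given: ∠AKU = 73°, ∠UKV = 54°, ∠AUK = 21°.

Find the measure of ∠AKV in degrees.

1. ∠AVU = 73°  [same arc AU]
2. ∠UAV = 54°  [same arc VU]
3. ∠AUV = 53°  [△AVU]
4. ∠AKV = 127°  [cyclic AKVU, opposite ∠K+∠U]

∠AKV = 127°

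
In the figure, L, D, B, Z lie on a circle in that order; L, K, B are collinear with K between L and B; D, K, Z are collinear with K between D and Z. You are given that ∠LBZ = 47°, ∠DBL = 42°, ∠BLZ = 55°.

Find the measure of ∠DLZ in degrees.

1. ∠LDZ = 47°  [same arc LZ]
2. ∠DZL = 42°  [same arc LD]
3. ∠DLZ = 91°  [△LDZ]

∠DLZ = 91°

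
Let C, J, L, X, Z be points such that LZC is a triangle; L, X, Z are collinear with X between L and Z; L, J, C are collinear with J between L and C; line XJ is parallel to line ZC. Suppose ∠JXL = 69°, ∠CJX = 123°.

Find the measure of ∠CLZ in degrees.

1. ∠LJX = 57°  [linear pair at J on LC]
2. ∠JLX = 54°  [△LXJ]
3. ∠CLZ = 54°  [X on LZ, J on LC]

∠CLZ = 54°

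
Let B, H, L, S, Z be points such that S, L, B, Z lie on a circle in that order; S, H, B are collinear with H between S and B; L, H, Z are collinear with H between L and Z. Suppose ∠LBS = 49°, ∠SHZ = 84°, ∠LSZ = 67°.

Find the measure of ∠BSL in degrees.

∠BSL = 20°

1. ∠LZS = 49°  [same arc SL]
2. ∠BHL = 84°  [vertical angles at H]
3. ∠SLZ = 64°  [△SLZ]
4. ∠LHS = 96°  [linear pair at H on SB]
5. ∠BSL = 20°  [△SHL]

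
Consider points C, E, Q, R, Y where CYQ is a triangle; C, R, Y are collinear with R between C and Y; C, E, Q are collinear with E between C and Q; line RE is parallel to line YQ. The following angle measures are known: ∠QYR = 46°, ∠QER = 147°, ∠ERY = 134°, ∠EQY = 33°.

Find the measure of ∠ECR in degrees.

∠ECR = 101°

1. ∠CER = 33°  [linear pair at E on CQ]
2. ∠CRE = 46°  [linear pair at R on CY]
3. ∠ECR = 101°  [△CRE]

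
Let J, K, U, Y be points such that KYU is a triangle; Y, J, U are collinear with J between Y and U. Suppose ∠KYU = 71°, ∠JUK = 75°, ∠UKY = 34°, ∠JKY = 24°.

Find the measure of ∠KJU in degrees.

1. ∠JYK = 71°  [J on ray YU]
2. ∠KJY = 85°  [△KYJ]
3. ∠KJU = 95°  [linear pair at J on YU]

∠KJU = 95°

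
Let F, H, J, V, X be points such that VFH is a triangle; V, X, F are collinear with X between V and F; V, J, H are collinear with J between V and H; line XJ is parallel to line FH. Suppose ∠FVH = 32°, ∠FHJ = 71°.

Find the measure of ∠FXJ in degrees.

1. ∠FHV = 71°  [J on ray HV]
2. ∠HFV = 77°  [△VFH]
3. ∠JXV = 77°  [XJ∥FH, corresponding at X]
4. ∠FXJ = 103°  [linear pair at X on VF]

∠FXJ = 103°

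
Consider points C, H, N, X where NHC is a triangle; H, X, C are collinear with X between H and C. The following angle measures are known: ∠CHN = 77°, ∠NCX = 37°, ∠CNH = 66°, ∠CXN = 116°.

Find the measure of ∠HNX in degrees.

1. ∠NHX = 77°  [X on ray HC]
2. ∠HXN = 64°  [linear pair at X on HC]
3. ∠HNX = 39°  [△NHX]

∠HNX = 39°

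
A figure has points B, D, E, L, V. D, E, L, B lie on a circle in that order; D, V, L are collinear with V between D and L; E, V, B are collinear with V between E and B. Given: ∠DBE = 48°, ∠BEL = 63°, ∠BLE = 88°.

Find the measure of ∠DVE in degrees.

∠DVE = 111°

1. ∠DLE = 48°  [same arc DE]
2. ∠EVL = 69°  [△EVL]
3. ∠DVE = 111°  [linear pair at V on DL]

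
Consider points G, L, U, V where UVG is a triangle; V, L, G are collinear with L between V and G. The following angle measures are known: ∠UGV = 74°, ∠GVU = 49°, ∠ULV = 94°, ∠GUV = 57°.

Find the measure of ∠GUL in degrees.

∠GUL = 20°

1. ∠LGU = 74°  [L on ray GV]
2. ∠GLU = 86°  [linear pair at L on VG]
3. ∠GUL = 20°  [△ULG]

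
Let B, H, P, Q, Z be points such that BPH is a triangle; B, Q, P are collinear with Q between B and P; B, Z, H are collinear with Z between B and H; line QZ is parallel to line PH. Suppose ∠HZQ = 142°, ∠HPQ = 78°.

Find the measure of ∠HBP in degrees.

∠HBP = 64°

1. ∠BZQ = 38°  [linear pair at Z on BH]
2. ∠BPH = 78°  [Q on ray PB]
3. ∠BHP = 38°  [QZ∥PH, corresponding at Z]
4. ∠HBP = 64°  [△BPH]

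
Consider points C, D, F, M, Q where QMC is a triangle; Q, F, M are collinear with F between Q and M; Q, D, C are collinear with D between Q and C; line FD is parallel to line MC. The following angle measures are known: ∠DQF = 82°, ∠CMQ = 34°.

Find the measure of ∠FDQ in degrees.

∠FDQ = 64°

1. ∠CQM = 82°  [F on QM, D on QC]
2. ∠MCQ = 64°  [△QMC]
3. ∠FDQ = 64°  [FD∥MC, corresponding at D]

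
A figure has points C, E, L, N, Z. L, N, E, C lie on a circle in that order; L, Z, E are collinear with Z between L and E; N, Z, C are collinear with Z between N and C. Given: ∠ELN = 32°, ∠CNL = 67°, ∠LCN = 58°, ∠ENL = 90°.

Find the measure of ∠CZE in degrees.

1. ∠ECN = 32°  [same arc NE]
2. ∠CEL = 67°  [same arc LC]
3. ∠CZE = 81°  [△EZC]

∠CZE = 81°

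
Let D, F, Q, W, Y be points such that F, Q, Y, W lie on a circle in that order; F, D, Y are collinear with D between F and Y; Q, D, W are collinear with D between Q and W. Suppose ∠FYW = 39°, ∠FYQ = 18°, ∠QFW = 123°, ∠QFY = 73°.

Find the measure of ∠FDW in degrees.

∠FDW = 112°

1. ∠QWY = 73°  [same arc QY]
2. ∠WDY = 68°  [△YDW]
3. ∠FDW = 112°  [linear pair at D on FY]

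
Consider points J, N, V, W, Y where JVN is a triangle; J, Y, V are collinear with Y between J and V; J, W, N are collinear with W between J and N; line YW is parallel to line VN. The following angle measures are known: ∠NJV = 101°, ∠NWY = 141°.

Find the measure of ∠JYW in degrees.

1. ∠WJY = 101°  [Y on JV, W on JN]
2. ∠JWY = 39°  [linear pair at W on JN]
3. ∠JYW = 40°  [△JYW]

∠JYW = 40°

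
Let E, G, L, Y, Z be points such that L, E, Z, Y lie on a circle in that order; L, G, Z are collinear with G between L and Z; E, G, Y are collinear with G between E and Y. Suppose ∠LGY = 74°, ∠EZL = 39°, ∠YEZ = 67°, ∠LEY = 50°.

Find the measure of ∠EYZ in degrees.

1. ∠YGZ = 106°  [linear pair at G on LZ]
2. ∠LZY = 50°  [same arc LY]
3. ∠EYZ = 24°  [△ZGY]

∠EYZ = 24°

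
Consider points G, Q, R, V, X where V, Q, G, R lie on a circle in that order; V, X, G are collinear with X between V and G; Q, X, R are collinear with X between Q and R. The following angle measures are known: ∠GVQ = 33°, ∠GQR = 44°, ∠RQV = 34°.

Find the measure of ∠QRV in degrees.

∠QRV = 69°

1. ∠GRQ = 33°  [same arc QG]
2. ∠QGR = 103°  [△QGR]
3. ∠QVR = 77°  [cyclic VQGR, opposite ∠V+∠G]
4. ∠QRV = 69°  [△VQR]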